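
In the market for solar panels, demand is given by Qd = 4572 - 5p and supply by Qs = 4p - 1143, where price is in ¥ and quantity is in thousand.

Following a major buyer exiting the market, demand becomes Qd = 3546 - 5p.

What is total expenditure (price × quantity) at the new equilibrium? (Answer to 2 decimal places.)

Solve the original market: 4572 - 5p = 4p - 1143, hence p = 635 and Q = 1397.
With the change applied: demand Qd = 3546 - 5p, supply Qs = 4p - 1143.
Setting them equal: 3546 - 5p = 4p - 1143 → 4689 = 9p, so p = 521 and Q = 941.
New expenditure = 521 × 941 = 490261.00.

490261.00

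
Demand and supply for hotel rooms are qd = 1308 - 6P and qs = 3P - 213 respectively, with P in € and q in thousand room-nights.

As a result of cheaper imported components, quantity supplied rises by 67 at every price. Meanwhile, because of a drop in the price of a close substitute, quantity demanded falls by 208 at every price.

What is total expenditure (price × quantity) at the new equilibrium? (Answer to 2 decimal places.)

37287.70

Before the shock: 1308 - 6P = 3P - 213 ⇒ 1521 = 9P ⇒ P = 169, q = 294.
The new curves are qd = 1100 - 6P (demand) and qs = 3P - 146 (supply).
New equilibrium: 1100 - 6P = 3P - 146 ⇒ 1246 = 9P ⇒ P = 1246/9 ≈ 138.4444, q = 808/3 ≈ 269.3333.
New expenditure = 138.4444 × 269.3333 = 37287.70.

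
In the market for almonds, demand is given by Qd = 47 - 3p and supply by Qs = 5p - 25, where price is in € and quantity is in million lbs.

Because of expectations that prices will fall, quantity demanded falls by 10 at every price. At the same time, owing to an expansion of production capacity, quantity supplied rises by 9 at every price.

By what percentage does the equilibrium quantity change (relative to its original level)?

-14.375

Initially, 47 - 3p = 5p - 25, so 72 = 8p and p = 9, Q = 20.
The new curves are Qd = 37 - 3p (demand) and Qs = 5p - 16 (supply).
Setting them equal: 37 - 3p = 5p - 16 → 53 = 8p, so p = 6.625 and Q = 17.125.
%ΔQ = (17.125 − 20) / 20 × 100 = -14.375%.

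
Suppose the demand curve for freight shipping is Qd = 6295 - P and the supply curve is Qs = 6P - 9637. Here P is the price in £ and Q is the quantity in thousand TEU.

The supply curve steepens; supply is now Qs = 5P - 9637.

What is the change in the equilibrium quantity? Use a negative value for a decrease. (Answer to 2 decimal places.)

Before the shock: 6295 - P = 6P - 9637 ⇒ 15932 = 7P ⇒ P = 2276, Q = 4019.
After the shift, demand is Qd = 6295 - P and supply is Qs = 5P - 9637.
Clearing the new market: 6295 - P = 5P - 9637, so P = 7966/3 ≈ 2655.3333 and Q = 10919/3 ≈ 3639.6667.
ΔQ = 3639.6667 − 4019 = -379.33.

-379.33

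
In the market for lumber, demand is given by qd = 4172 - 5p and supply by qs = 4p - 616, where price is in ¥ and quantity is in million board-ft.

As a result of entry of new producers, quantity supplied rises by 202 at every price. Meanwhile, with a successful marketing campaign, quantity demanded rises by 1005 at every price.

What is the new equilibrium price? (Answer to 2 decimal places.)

Solve the original market: 4172 - 5p = 4p - 616, hence p = 532 and q = 1512.
The shock moves the curves to qd = 5177 - 5p and qs = 4p - 414.
Clearing the new market: 5177 - 5p = 4p - 414, so p = 5591/9 ≈ 621.2222 and q = 18638/9 ≈ 2070.8889.

621.22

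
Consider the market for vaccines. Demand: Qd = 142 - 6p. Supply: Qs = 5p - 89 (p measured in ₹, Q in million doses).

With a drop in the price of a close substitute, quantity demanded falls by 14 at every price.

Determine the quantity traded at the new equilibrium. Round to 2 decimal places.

Original equilibrium: 142 - 6p = 5p - 89 gives 231 = 11p, so p = 21 and Q = 16.
With the change applied: demand Qd = 128 - 6p, supply Qs = 5p - 89.
Equate the new curves: 128 - 6p = 5p - 89, giving 217 = 11p, p = 217/11 ≈ 19.7273, Q = 106/11 ≈ 9.6364.

9.64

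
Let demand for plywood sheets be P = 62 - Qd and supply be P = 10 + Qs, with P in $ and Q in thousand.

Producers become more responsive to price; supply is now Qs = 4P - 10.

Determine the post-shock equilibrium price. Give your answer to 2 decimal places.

Before the shock: 62 - P = P - 10 ⇒ 72 = 2P ⇒ P = 36, Q = 26.
The new curves are Qd = 62 - P (demand) and Qs = 4P - 10 (supply).
Clearing the new market: 62 - P = 4P - 10, so P = 14.4 and Q = 47.6.

14.40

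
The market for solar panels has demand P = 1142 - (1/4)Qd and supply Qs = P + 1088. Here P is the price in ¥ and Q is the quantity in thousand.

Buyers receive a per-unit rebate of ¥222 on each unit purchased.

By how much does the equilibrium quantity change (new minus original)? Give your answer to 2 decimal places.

+177.60

Original equilibrium: 4568 - 4P = P + 1088 gives 3480 = 5P, so P = 696 and Q = 1784.
Since buyers' out-of-pocket price is the market price minus the rebate, the effective demand curve becomes Qd = 5456 - 4P.
Equate the new curves: 5456 - 4P = P + 1088, giving 4368 = 5P, P = 873.6, Q = 1961.6.
ΔQ = 1961.6 − 1784 = +177.60.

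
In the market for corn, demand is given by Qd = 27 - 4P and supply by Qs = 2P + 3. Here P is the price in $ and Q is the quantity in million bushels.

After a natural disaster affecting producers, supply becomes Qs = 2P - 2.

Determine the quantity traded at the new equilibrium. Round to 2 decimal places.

Before the shock: 27 - 4P = 2P + 3 ⇒ 24 = 6P ⇒ P = 4, Q = 11.
With the change applied: demand Qd = 27 - 4P, supply Qs = 2P - 2.
Setting them equal: 27 - 4P = 2P - 2 → 29 = 6P, so P = 29/6 ≈ 4.8333 and Q = 23/3 ≈ 7.6667.

7.67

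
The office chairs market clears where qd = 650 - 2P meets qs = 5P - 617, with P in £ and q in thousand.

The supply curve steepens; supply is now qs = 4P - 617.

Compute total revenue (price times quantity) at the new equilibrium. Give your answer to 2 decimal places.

Solve the original market: 650 - 2P = 5P - 617, hence P = 181 and q = 288.
The shock moves the curves to qd = 650 - 2P and qs = 4P - 617.
Setting them equal: 650 - 2P = 4P - 617 → 1267 = 6P, so P = 1267/6 ≈ 211.1667 and q = 683/3 ≈ 227.6667.
New expenditure = 211.1667 × 227.6667 = 48075.61.

48075.61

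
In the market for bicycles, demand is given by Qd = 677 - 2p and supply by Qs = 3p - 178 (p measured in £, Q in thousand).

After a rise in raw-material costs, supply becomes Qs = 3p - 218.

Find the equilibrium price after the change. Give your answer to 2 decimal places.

179.00

Initially, 677 - 2p = 3p - 178, so 855 = 5p and p = 171, Q = 335.
The new curves are Qd = 677 - 2p (demand) and Qs = 3p - 218 (supply).
Clearing the new market: 677 - 2p = 3p - 218, so p = 179 and Q = 319.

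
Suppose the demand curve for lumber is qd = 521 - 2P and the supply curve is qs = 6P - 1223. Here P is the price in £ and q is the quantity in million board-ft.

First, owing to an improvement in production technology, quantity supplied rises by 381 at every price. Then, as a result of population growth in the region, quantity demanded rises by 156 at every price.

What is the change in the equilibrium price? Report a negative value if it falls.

-28.125

Before the shock: 521 - 2P = 6P - 1223 ⇒ 1744 = 8P ⇒ P = 218, q = 85.
After the shift, demand is qd = 677 - 2P and supply is qs = 6P - 842.
Clearing the new market: 677 - 2P = 6P - 842, so P = 189.875 and q = 297.25.
ΔP = 189.875 − 218 = -28.125.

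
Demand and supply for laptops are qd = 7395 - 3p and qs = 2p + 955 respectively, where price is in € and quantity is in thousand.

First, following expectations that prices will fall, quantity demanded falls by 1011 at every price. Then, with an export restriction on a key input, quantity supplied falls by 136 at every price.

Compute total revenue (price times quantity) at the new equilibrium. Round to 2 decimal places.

Solve the original market: 7395 - 3p = 2p + 955, hence p = 1288 and q = 3531.
With the change applied: demand qd = 6384 - 3p, supply qs = 2p + 819.
New equilibrium: 6384 - 3p = 2p + 819 ⇒ 5565 = 5p ⇒ p = 1113, q = 3045.
New expenditure = 1113 × 3045 = 3389085.00.

3389085.00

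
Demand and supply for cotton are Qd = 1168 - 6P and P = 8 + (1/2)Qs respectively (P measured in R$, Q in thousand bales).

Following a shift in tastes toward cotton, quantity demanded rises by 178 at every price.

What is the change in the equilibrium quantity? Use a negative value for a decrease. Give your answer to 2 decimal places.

+44.50

Original equilibrium: 1168 - 6P = 2P - 16 gives 1184 = 8P, so P = 148 and Q = 280.
The new curves are Qd = 1346 - 6P (demand) and Qs = 2P - 16 (supply).
Equate the new curves: 1346 - 6P = 2P - 16, giving 1362 = 8P, P = 170.25, Q = 324.5.
ΔQ = 324.5 − 280 = +44.50.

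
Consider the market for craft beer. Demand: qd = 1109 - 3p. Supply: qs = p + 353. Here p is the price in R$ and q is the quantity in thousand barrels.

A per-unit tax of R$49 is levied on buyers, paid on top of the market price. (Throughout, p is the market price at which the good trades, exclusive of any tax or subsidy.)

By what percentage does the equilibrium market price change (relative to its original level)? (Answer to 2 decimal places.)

-19.44

Original equilibrium: 1109 - 3p = p + 353 gives 756 = 4p, so p = 189 and q = 542.
Since buyers pay the price plus the tax, the effective demand curve becomes qd = 962 - 3p.
New equilibrium: 962 - 3p = p + 353 ⇒ 609 = 4p ⇒ p = 152.25, q = 505.25.
%Δp = (152.25 − 189) / 189 × 100 = -19.44%.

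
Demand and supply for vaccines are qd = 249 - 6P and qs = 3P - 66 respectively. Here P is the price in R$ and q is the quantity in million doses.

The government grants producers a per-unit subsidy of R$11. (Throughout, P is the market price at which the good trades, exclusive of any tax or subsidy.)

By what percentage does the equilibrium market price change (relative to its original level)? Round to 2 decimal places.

Original equilibrium: 249 - 6P = 3P - 66 gives 315 = 9P, so P = 35 and q = 39.
Since sellers receive the price plus the subsidy, the effective supply curve becomes qs = 3P - 33.
Equate the new curves: 249 - 6P = 3P - 33, giving 282 = 9P, P = 94/3 ≈ 31.3333, q = 61.
%ΔP = (31.3333 − 35) / 35 × 100 = -10.48%.

-10.48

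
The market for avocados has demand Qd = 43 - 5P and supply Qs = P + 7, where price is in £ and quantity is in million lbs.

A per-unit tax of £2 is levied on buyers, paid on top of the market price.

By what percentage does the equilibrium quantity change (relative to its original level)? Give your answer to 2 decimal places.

-12.82

Initially, 43 - 5P = P + 7, so 36 = 6P and P = 6, Q = 13.
Since buyers pay the price plus the tax, the effective demand curve becomes Qd = 33 - 5P.
Clearing the new market: 33 - 5P = P + 7, so P = 13/3 ≈ 4.3333 and Q = 34/3 ≈ 11.3333.
%ΔQ = (11.3333 − 13) / 13 × 100 = -12.82%.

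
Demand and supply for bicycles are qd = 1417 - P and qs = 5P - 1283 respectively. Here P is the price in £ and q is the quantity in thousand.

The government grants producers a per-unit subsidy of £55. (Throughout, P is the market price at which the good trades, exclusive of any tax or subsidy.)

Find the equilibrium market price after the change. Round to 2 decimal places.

Before the shock: 1417 - P = 5P - 1283 ⇒ 2700 = 6P ⇒ P = 450, q = 967.
Since sellers receive the price plus the subsidy, the effective supply curve becomes qs = 5P - 1008.
Equate the new curves: 1417 - P = 5P - 1008, giving 2425 = 6P, P = 2425/6 ≈ 404.1667, q = 6077/6 ≈ 1012.8333.

404.17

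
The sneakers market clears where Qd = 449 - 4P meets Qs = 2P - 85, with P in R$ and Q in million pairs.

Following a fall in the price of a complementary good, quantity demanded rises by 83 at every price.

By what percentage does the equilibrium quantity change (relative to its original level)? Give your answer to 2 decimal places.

+29.75

Initially, 449 - 4P = 2P - 85, so 534 = 6P and P = 89, Q = 93.
After the shift, demand is Qd = 532 - 4P and supply is Qs = 2P - 85.
Clearing the new market: 532 - 4P = 2P - 85, so P = 617/6 ≈ 102.8333 and Q = 362/3 ≈ 120.6667.
%ΔQ = (120.6667 − 93) / 93 × 100 = +29.75%.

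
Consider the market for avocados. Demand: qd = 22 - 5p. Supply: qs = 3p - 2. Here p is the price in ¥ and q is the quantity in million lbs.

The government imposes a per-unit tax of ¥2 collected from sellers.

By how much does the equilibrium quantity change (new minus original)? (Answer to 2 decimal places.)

Original equilibrium: 22 - 5p = 3p - 2 gives 24 = 8p, so p = 3 and q = 7.
Since sellers keep the price net of the tax, the effective supply curve becomes qs = 3p - 8.
Clearing the new market: 22 - 5p = 3p - 8, so p = 3.75 and q = 3.25.
Δq = 3.25 − 7 = -3.75.

-3.75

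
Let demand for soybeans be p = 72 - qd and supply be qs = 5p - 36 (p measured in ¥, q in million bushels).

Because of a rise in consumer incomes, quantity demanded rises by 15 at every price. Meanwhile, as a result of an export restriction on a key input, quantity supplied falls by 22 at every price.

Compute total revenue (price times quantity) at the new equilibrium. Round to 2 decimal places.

Before the shock: 72 - p = 5p - 36 ⇒ 108 = 6p ⇒ p = 18, q = 54.
After the shift, demand is qd = 87 - p and supply is qs = 5p - 58.
Equate the new curves: 87 - p = 5p - 58, giving 145 = 6p, p = 145/6 ≈ 24.1667, q = 377/6 ≈ 62.8333.
New expenditure = 24.1667 × 62.8333 = 1518.47.

1518.47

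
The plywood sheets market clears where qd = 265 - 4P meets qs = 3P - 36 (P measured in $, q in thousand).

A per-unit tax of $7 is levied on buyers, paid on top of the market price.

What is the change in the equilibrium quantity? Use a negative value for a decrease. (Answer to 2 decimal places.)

-12.00

Original equilibrium: 265 - 4P = 3P - 36 gives 301 = 7P, so P = 43 and q = 93.
Since buyers pay the price plus the tax, the effective demand curve becomes qd = 237 - 4P.
Equate the new curves: 237 - 4P = 3P - 36, giving 273 = 7P, P = 39, q = 81.
Δq = 81 − 93 = -12.00.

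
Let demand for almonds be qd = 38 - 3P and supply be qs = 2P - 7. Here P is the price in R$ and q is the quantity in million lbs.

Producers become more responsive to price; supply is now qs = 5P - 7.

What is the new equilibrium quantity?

21.125

Solve the original market: 38 - 3P = 2P - 7, hence P = 9 and q = 11.
The shock moves the curves to qd = 38 - 3P and qs = 5P - 7.
Setting them equal: 38 - 3P = 5P - 7 → 45 = 8P, so P = 5.625 and q = 21.125.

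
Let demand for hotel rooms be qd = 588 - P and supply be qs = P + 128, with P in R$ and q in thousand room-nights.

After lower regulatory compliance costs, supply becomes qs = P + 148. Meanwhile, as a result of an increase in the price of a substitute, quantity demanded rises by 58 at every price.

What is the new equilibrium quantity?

397

Before the shock: 588 - P = P + 128 ⇒ 460 = 2P ⇒ P = 230, q = 358.
The new curves are qd = 646 - P (demand) and qs = P + 148 (supply).
Setting them equal: 646 - P = P + 148 → 498 = 2P, so P = 249 and q = 397.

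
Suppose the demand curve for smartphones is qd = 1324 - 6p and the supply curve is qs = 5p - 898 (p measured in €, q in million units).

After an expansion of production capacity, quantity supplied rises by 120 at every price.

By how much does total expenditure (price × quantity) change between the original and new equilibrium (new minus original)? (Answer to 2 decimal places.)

Solve the original market: 1324 - 6p = 5p - 898, hence p = 202 and q = 112.
The new curves are qd = 1324 - 6p (demand) and qs = 5p - 778 (supply).
Clearing the new market: 1324 - 6p = 5p - 778, so p = 2102/11 ≈ 191.0909 and q = 1952/11 ≈ 177.4545.
Expenditure moves from 202×112 = 22624 to 191.0909×177.4545 = 33909.9504; change = +11285.95.

+11285.95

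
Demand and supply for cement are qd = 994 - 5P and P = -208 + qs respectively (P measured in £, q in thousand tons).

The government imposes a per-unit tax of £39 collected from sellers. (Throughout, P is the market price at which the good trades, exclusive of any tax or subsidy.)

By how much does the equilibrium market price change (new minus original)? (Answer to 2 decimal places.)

Before the shock: 994 - 5P = P + 208 ⇒ 786 = 6P ⇒ P = 131, q = 339.
Since sellers keep the price net of the tax, the effective supply curve becomes qs = P + 169.
Clearing the new market: 994 - 5P = P + 169, so P = 137.5 and q = 306.5.
ΔP = 137.5 − 131 = +6.50.

+6.50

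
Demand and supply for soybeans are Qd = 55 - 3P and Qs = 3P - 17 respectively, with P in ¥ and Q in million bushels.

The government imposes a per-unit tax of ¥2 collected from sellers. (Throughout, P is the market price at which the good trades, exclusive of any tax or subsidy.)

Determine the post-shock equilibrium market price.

Original equilibrium: 55 - 3P = 3P - 17 gives 72 = 6P, so P = 12 and Q = 19.
Since sellers keep the price net of the tax, the effective supply curve becomes Qs = 3P - 23.
Setting them equal: 55 - 3P = 3P - 23 → 78 = 6P, so P = 13 and Q = 16.

13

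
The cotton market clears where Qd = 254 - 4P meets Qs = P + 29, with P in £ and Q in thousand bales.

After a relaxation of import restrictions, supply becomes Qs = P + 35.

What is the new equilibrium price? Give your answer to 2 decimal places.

43.80

Solve the original market: 254 - 4P = P + 29, hence P = 45 and Q = 74.
The new curves are Qd = 254 - 4P (demand) and Qs = P + 35 (supply).
Equate the new curves: 254 - 4P = P + 35, giving 219 = 5P, P = 43.8, Q = 78.8.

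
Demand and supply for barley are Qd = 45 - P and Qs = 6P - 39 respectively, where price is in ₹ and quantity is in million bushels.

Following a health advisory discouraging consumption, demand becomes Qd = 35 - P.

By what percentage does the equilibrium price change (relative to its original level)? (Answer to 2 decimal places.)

-11.90

Solve the original market: 45 - P = 6P - 39, hence P = 12 and Q = 33.
With the change applied: demand Qd = 35 - P, supply Qs = 6P - 39.
Clearing the new market: 35 - P = 6P - 39, so P = 74/7 ≈ 10.5714 and Q = 171/7 ≈ 24.4286.
%ΔP = (10.5714 − 12) / 12 × 100 = -11.90%.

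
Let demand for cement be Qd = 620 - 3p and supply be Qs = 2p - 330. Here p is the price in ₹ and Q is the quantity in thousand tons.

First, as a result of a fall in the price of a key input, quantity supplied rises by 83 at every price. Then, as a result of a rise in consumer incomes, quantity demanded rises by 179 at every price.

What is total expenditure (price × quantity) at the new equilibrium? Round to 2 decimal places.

Original equilibrium: 620 - 3p = 2p - 330 gives 950 = 5p, so p = 190 and Q = 50.
The new curves are Qd = 799 - 3p (demand) and Qs = 2p - 247 (supply).
Equate the new curves: 799 - 3p = 2p - 247, giving 1046 = 5p, p = 209.2, Q = 171.4.
New expenditure = 209.2 × 171.4 = 35856.88.

35856.88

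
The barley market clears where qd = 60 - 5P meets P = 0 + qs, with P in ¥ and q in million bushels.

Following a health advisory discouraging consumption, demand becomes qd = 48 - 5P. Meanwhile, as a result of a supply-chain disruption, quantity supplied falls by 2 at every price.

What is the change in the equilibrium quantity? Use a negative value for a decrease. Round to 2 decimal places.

Solve the original market: 60 - 5P = P, hence P = 10 and q = 10.
With the change applied: demand qd = 48 - 5P, supply qs = P - 2.
Setting them equal: 48 - 5P = P - 2 → 50 = 6P, so P = 25/3 ≈ 8.3333 and q = 19/3 ≈ 6.3333.
Δq = 6.3333 − 10 = -3.67.

-3.67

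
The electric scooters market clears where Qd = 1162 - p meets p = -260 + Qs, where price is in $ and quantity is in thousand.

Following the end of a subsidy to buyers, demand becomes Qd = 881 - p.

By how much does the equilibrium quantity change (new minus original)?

Initially, 1162 - p = p + 260, so 902 = 2p and p = 451, Q = 711.
The shock moves the curves to Qd = 881 - p and Qs = p + 260.
Clearing the new market: 881 - p = p + 260, so p = 310.5 and Q = 570.5.
ΔQ = 570.5 − 711 = -140.5.

-140.5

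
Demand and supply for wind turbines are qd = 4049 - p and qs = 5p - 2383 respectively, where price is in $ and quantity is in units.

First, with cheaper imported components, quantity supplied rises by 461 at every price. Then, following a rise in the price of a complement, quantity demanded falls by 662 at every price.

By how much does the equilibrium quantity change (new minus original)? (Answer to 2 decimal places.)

Solve the original market: 4049 - p = 5p - 2383, hence p = 1072 and q = 2977.
After the shift, demand is qd = 3387 - p and supply is qs = 5p - 1922.
Clearing the new market: 3387 - p = 5p - 1922, so p = 5309/6 ≈ 884.8333 and q = 15013/6 ≈ 2502.1667.
Δq = 2502.1667 − 2977 = -474.83.

-474.83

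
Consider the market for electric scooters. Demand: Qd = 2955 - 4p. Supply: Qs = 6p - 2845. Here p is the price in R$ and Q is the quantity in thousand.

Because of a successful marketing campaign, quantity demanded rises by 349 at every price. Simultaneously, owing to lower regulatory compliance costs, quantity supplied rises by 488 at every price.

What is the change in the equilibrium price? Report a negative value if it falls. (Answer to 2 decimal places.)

-13.90

Before the shock: 2955 - 4p = 6p - 2845 ⇒ 5800 = 10p ⇒ p = 580, Q = 635.
The new curves are Qd = 3304 - 4p (demand) and Qs = 6p - 2357 (supply).
New equilibrium: 3304 - 4p = 6p - 2357 ⇒ 5661 = 10p ⇒ p = 566.1, Q = 1039.6.
Δp = 566.1 − 580 = -13.90.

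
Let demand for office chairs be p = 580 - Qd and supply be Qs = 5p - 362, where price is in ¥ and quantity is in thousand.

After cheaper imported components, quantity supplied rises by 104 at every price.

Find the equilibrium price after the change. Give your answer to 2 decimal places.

Initially, 580 - p = 5p - 362, so 942 = 6p and p = 157, Q = 423.
With the change applied: demand Qd = 580 - p, supply Qs = 5p - 258.
Clearing the new market: 580 - p = 5p - 258, so p = 419/3 ≈ 139.6667 and Q = 1321/3 ≈ 440.3333.

139.67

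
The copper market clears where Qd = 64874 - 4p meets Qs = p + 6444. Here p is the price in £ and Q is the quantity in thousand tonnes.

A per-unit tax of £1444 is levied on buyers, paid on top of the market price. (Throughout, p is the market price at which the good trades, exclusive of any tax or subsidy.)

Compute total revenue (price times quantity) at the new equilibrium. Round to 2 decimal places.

178758223.84

Before the shock: 64874 - 4p = p + 6444 ⇒ 58430 = 5p ⇒ p = 11686, Q = 18130.
Since buyers pay the price plus the tax, the effective demand curve becomes Qd = 59098 - 4p.
Equate the new curves: 59098 - 4p = p + 6444, giving 52654 = 5p, p = 10530.8, Q = 16974.8.
New expenditure = 10530.8 × 16974.8 = 178758223.84.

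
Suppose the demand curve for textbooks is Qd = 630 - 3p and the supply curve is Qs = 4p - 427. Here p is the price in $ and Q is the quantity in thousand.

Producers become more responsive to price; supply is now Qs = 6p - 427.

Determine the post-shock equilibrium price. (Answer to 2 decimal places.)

Original equilibrium: 630 - 3p = 4p - 427 gives 1057 = 7p, so p = 151 and Q = 177.
After the shift, demand is Qd = 630 - 3p and supply is Qs = 6p - 427.
New equilibrium: 630 - 3p = 6p - 427 ⇒ 1057 = 9p ⇒ p = 1057/9 ≈ 117.4444, Q = 833/3 ≈ 277.6667.

117.44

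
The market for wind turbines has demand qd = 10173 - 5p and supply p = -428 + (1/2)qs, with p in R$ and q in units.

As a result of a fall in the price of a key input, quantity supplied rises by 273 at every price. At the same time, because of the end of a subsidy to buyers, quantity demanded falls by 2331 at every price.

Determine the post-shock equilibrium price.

Before the shock: 10173 - 5p = 2p + 856 ⇒ 9317 = 7p ⇒ p = 1331, q = 3518.
With the change applied: demand qd = 7842 - 5p, supply qs = 2p + 1129.
Clearing the new market: 7842 - 5p = 2p + 1129, so p = 959 and q = 3047.

959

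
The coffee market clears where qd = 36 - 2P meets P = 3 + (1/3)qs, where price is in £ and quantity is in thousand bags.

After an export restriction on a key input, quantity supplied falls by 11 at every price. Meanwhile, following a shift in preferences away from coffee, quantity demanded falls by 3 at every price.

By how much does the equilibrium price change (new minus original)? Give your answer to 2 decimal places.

+1.60

Before the shock: 36 - 2P = 3P - 9 ⇒ 45 = 5P ⇒ P = 9, q = 18.
With the change applied: demand qd = 33 - 2P, supply qs = 3P - 20.
Equate the new curves: 33 - 2P = 3P - 20, giving 53 = 5P, P = 10.6, q = 11.8.
ΔP = 10.6 − 9 = +1.60.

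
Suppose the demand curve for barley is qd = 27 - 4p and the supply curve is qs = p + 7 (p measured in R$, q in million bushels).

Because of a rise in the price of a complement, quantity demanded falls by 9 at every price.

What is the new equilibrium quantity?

Initially, 27 - 4p = p + 7, so 20 = 5p and p = 4, q = 11.
After the shift, demand is qd = 18 - 4p and supply is qs = p + 7.
Clearing the new market: 18 - 4p = p + 7, so p = 2.2 and q = 9.2.

9.2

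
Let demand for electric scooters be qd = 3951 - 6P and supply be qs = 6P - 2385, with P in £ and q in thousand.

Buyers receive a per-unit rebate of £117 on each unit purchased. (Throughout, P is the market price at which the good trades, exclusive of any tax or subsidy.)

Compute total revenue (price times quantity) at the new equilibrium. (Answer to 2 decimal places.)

Before the shock: 3951 - 6P = 6P - 2385 ⇒ 6336 = 12P ⇒ P = 528, q = 783.
Since buyers' out-of-pocket price is the market price minus the rebate, the effective demand curve becomes qd = 4653 - 6P.
New equilibrium: 4653 - 6P = 6P - 2385 ⇒ 7038 = 12P ⇒ P = 586.5, q = 1134.
New expenditure = 586.5 × 1134 = 665091.00.

665091.00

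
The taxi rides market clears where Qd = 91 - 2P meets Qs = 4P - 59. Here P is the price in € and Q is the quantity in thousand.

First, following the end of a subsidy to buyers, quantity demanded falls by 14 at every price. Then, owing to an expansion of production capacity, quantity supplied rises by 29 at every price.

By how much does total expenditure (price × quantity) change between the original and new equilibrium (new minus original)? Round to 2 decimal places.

-287.89

Before the shock: 91 - 2P = 4P - 59 ⇒ 150 = 6P ⇒ P = 25, Q = 41.
With the change applied: demand Qd = 77 - 2P, supply Qs = 4P - 30.
Clearing the new market: 77 - 2P = 4P - 30, so P = 107/6 ≈ 17.8333 and Q = 124/3 ≈ 41.3333.
Expenditure moves from 25×41 = 1025 to 17.8333×41.3333 = 737.1111; change = -287.89.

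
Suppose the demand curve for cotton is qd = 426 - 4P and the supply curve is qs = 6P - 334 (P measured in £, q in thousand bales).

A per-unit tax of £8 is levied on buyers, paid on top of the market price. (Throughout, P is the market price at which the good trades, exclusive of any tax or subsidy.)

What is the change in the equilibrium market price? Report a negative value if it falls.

Solve the original market: 426 - 4P = 6P - 334, hence P = 76 and q = 122.
Since buyers pay the price plus the tax, the effective demand curve becomes qd = 394 - 4P.
Equate the new curves: 394 - 4P = 6P - 334, giving 728 = 10P, P = 72.8, q = 102.8.
ΔP = 72.8 − 76 = -3.2.

-3.2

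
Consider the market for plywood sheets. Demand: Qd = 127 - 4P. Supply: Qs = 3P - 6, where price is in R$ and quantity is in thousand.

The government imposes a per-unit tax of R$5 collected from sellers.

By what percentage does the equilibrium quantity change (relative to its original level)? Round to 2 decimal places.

Initially, 127 - 4P = 3P - 6, so 133 = 7P and P = 19, Q = 51.
Since sellers keep the price net of the tax, the effective supply curve becomes Qs = 3P - 21.
Equate the new curves: 127 - 4P = 3P - 21, giving 148 = 7P, P = 148/7 ≈ 21.1429, Q = 297/7 ≈ 42.4286.
%ΔQ = (42.4286 − 51) / 51 × 100 = -16.81%.

-16.81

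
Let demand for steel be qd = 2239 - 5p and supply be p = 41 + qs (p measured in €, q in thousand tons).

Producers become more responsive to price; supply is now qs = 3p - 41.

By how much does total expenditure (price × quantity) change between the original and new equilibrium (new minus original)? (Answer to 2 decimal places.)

Solve the original market: 2239 - 5p = p - 41, hence p = 380 and q = 339.
The shock moves the curves to qd = 2239 - 5p and qs = 3p - 41.
Setting them equal: 2239 - 5p = 3p - 41 → 2280 = 8p, so p = 285 and q = 814.
Expenditure moves from 380×339 = 128820 to 285×814 = 231990; change = +103170.00.

+103170.00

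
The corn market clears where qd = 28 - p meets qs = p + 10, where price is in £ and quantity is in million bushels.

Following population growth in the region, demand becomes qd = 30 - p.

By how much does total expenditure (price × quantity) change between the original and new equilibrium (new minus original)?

Solve the original market: 28 - p = p + 10, hence p = 9 and q = 19.
With the change applied: demand qd = 30 - p, supply qs = p + 10.
New equilibrium: 30 - p = p + 10 ⇒ 20 = 2p ⇒ p = 10, q = 20.
Expenditure moves from 9×19 = 171 to 10×20 = 200; change = +29.

+29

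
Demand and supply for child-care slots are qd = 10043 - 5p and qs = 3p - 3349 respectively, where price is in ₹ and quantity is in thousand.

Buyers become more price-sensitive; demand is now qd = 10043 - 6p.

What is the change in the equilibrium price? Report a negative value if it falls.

-186

Original equilibrium: 10043 - 5p = 3p - 3349 gives 13392 = 8p, so p = 1674 and q = 1673.
With the change applied: demand qd = 10043 - 6p, supply qs = 3p - 3349.
Equate the new curves: 10043 - 6p = 3p - 3349, giving 13392 = 9p, p = 1488, q = 1115.
Δp = 1488 − 1674 = -186.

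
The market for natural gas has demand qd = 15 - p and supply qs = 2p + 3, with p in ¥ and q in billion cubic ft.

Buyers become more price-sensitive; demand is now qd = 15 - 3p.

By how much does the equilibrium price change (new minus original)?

-1.6

Initially, 15 - p = 2p + 3, so 12 = 3p and p = 4, q = 11.
The new curves are qd = 15 - 3p (demand) and qs = 2p + 3 (supply).
Equate the new curves: 15 - 3p = 2p + 3, giving 12 = 5p, p = 2.4, q = 7.8.
Δp = 2.4 − 4 = -1.6.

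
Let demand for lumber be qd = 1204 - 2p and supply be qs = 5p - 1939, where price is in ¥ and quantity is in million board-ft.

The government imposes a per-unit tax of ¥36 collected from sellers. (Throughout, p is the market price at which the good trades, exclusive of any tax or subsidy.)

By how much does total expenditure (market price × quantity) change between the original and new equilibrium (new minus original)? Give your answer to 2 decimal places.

Original equilibrium: 1204 - 2p = 5p - 1939 gives 3143 = 7p, so p = 449 and q = 306.
Since sellers keep the price net of the tax, the effective supply curve becomes qs = 5p - 2119.
Equate the new curves: 1204 - 2p = 5p - 2119, giving 3323 = 7p, p = 3323/7 ≈ 474.7143, q = 1782/7 ≈ 254.5714.
Expenditure moves from 449×306 = 137394 to 474.7143×254.5714 = 120848.6939; change = -16545.31.

-16545.31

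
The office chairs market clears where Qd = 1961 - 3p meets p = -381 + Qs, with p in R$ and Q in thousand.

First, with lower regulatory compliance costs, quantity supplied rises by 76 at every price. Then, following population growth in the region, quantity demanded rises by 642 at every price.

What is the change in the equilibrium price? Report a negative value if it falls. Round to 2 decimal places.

Before the shock: 1961 - 3p = p + 381 ⇒ 1580 = 4p ⇒ p = 395, Q = 776.
After the shift, demand is Qd = 2603 - 3p and supply is Qs = p + 457.
Setting them equal: 2603 - 3p = p + 457 → 2146 = 4p, so p = 536.5 and Q = 993.5.
Δp = 536.5 − 395 = +141.50.

+141.50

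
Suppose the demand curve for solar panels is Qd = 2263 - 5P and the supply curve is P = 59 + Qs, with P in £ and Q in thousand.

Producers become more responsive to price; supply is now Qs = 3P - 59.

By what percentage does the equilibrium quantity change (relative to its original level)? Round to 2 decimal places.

Solve the original market: 2263 - 5P = P - 59, hence P = 387 and Q = 328.
The shock moves the curves to Qd = 2263 - 5P and Qs = 3P - 59.
Equate the new curves: 2263 - 5P = 3P - 59, giving 2322 = 8P, P = 290.25, Q = 811.75.
%ΔQ = (811.75 − 328) / 328 × 100 = +147.48%.

+147.48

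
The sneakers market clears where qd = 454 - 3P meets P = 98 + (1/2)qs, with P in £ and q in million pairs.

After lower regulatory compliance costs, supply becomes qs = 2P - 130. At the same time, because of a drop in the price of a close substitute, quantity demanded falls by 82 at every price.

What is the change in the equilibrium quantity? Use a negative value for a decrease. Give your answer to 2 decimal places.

Initially, 454 - 3P = 2P - 196, so 650 = 5P and P = 130, q = 64.
After the shift, demand is qd = 372 - 3P and supply is qs = 2P - 130.
New equilibrium: 372 - 3P = 2P - 130 ⇒ 502 = 5P ⇒ P = 100.4, q = 70.8.
Δq = 70.8 − 64 = +6.80.

+6.80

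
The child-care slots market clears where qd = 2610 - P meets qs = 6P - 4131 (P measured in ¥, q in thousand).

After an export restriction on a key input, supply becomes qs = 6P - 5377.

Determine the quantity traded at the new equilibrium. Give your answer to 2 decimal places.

1469.00

Solve the original market: 2610 - P = 6P - 4131, hence P = 963 and q = 1647.
After the shift, demand is qd = 2610 - P and supply is qs = 6P - 5377.
New equilibrium: 2610 - P = 6P - 5377 ⇒ 7987 = 7P ⇒ P = 1141, q = 1469.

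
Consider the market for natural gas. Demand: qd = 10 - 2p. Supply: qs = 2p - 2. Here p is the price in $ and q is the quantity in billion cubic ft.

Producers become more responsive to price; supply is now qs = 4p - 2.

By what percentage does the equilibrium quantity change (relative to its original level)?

Original equilibrium: 10 - 2p = 2p - 2 gives 12 = 4p, so p = 3 and q = 4.
The shock moves the curves to qd = 10 - 2p and qs = 4p - 2.
New equilibrium: 10 - 2p = 4p - 2 ⇒ 12 = 6p ⇒ p = 2, q = 6.
%Δq = (6 − 4) / 4 × 100 = +50%.

+50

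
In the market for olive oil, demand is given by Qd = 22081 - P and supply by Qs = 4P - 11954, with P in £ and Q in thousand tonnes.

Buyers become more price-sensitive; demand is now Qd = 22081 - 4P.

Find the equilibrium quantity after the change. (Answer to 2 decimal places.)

5063.50

Original equilibrium: 22081 - P = 4P - 11954 gives 34035 = 5P, so P = 6807 and Q = 15274.
With the change applied: demand Qd = 22081 - 4P, supply Qs = 4P - 11954.
Clearing the new market: 22081 - 4P = 4P - 11954, so P = 4254.375 and Q = 5063.5.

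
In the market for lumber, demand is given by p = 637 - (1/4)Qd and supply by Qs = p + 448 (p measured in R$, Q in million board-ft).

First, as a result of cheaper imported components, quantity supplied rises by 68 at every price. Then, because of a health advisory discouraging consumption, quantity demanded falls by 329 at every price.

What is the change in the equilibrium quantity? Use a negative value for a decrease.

-11.4

Solve the original market: 2548 - 4p = p + 448, hence p = 420 and Q = 868.
After the shift, demand is Qd = 2219 - 4p and supply is Qs = p + 516.
Equate the new curves: 2219 - 4p = p + 516, giving 1703 = 5p, p = 340.6, Q = 856.6.
ΔQ = 856.6 − 868 = -11.4.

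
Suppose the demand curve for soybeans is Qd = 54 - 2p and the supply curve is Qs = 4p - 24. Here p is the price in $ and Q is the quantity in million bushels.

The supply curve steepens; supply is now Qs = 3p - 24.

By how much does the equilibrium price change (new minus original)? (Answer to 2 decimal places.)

Before the shock: 54 - 2p = 4p - 24 ⇒ 78 = 6p ⇒ p = 13, Q = 28.
The new curves are Qd = 54 - 2p (demand) and Qs = 3p - 24 (supply).
Setting them equal: 54 - 2p = 3p - 24 → 78 = 5p, so p = 15.6 and Q = 22.8.
Δp = 15.6 − 13 = +2.60.

+2.60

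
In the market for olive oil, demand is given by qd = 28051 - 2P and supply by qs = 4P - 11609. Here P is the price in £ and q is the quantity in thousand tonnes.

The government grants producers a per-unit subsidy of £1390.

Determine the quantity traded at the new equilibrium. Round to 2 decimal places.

16684.33

Before the shock: 28051 - 2P = 4P - 11609 ⇒ 39660 = 6P ⇒ P = 6610, q = 14831.
Since sellers receive the price plus the subsidy, the effective supply curve becomes qs = 4P - 6049.
Setting them equal: 28051 - 2P = 4P - 6049 → 34100 = 6P, so P = 17050/3 ≈ 5683.3333 and q = 50053/3 ≈ 16684.3333.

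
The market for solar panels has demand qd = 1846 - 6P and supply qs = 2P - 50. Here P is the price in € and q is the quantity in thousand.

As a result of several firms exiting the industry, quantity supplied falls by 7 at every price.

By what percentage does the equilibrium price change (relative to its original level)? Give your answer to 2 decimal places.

+0.37

Initially, 1846 - 6P = 2P - 50, so 1896 = 8P and P = 237, q = 424.
The new curves are qd = 1846 - 6P (demand) and qs = 2P - 57 (supply).
Clearing the new market: 1846 - 6P = 2P - 57, so P = 237.875 and q = 418.75.
%ΔP = (237.875 − 237) / 237 × 100 = +0.37%.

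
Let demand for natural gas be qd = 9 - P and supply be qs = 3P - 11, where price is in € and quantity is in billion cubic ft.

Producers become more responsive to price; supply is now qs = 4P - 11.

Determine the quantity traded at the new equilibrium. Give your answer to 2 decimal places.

Original equilibrium: 9 - P = 3P - 11 gives 20 = 4P, so P = 5 and q = 4.
After the shift, demand is qd = 9 - P and supply is qs = 4P - 11.
Clearing the new market: 9 - P = 4P - 11, so P = 4 and q = 5.

5.00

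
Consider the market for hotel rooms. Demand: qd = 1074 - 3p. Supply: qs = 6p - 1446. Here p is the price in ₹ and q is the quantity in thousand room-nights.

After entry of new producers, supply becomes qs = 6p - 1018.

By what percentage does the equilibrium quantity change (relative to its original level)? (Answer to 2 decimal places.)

Original equilibrium: 1074 - 3p = 6p - 1446 gives 2520 = 9p, so p = 280 and q = 234.
With the change applied: demand qd = 1074 - 3p, supply qs = 6p - 1018.
Setting them equal: 1074 - 3p = 6p - 1018 → 2092 = 9p, so p = 2092/9 ≈ 232.4444 and q = 1130/3 ≈ 376.6667.
%Δq = (376.6667 − 234) / 234 × 100 = +60.97%.

+60.97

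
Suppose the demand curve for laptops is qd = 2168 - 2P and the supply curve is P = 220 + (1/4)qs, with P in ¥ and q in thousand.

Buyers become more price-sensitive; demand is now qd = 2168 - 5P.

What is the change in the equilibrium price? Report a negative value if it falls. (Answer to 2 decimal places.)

-169.33

Solve the original market: 2168 - 2P = 4P - 880, hence P = 508 and q = 1152.
The shock moves the curves to qd = 2168 - 5P and qs = 4P - 880.
Clearing the new market: 2168 - 5P = 4P - 880, so P = 1016/3 ≈ 338.6667 and q = 1424/3 ≈ 474.6667.
ΔP = 338.6667 − 508 = -169.33.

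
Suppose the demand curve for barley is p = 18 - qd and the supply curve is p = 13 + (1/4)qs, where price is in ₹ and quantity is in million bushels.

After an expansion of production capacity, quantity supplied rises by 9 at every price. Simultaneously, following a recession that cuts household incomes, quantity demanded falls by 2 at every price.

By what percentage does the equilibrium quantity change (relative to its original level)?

Solve the original market: 18 - p = 4p - 52, hence p = 14 and q = 4.
The new curves are qd = 16 - p (demand) and qs = 4p - 43 (supply).
Clearing the new market: 16 - p = 4p - 43, so p = 11.8 and q = 4.2.
%Δq = (4.2 − 4) / 4 × 100 = +5%.

+5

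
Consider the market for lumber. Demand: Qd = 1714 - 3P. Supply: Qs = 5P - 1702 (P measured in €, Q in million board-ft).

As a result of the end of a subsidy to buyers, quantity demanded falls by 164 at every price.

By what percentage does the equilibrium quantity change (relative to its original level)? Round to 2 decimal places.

Solve the original market: 1714 - 3P = 5P - 1702, hence P = 427 and Q = 433.
After the shift, demand is Qd = 1550 - 3P and supply is Qs = 5P - 1702.
New equilibrium: 1550 - 3P = 5P - 1702 ⇒ 3252 = 8P ⇒ P = 406.5, Q = 330.5.
%ΔQ = (330.5 − 433) / 433 × 100 = -23.67%.

-23.67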